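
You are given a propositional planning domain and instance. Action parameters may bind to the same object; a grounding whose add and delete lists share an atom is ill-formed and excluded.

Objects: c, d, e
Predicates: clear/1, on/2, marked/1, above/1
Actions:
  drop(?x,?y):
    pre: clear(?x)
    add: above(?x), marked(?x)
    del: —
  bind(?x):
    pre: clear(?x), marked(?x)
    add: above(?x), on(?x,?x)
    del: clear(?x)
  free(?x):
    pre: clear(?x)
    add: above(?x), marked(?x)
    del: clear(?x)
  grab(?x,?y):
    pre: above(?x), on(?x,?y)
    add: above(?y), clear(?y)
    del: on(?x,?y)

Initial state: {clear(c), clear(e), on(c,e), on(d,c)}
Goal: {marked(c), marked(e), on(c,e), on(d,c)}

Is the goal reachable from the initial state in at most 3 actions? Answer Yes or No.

Yes

1. drop(c,c)  →  {above(c), clear(c), clear(e), marked(c), on(c,e), on(d,c)}
2. drop(e,c)  →  {above(c), above(e), clear(c), clear(e), marked(c), marked(e), on(c,e), on(d,c)}
optimal plan length = 2; 2 ≤ 3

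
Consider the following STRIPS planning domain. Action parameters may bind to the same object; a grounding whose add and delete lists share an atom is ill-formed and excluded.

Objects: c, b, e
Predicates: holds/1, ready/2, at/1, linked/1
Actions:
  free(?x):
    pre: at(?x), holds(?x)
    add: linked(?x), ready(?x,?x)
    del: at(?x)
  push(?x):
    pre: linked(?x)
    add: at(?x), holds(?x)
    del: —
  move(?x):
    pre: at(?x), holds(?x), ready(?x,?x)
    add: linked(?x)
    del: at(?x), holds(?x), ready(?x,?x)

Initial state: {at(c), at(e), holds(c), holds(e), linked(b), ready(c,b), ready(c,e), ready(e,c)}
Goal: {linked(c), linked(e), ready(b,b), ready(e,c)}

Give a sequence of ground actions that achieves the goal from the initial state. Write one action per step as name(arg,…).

1. free(c)  →  {at(e), holds(c), holds(e), linked(b), linked(c), ready(c,b), ready(c,c), ready(c,e), ready(e,c)}
2. free(e)  →  {holds(c), holds(e), linked(b), linked(c), linked(e), ready(c,b), ready(c,c), ready(c,e), ready(e,c), ready(e,e)}
3. push(b)  →  {at(b), holds(b), holds(c), holds(e), linked(b), linked(c), linked(e), ready(c,b), ready(c,c), ready(c,e), ready(e,c), ready(e,e)}
4. free(b)  →  {holds(b), holds(c), holds(e), linked(b), linked(c), linked(e), ready(b,b), ready(c,b), ready(c,c), ready(c,e), ready(e,c), ready(e,e)}

free(c); free(e); push(b); free(b)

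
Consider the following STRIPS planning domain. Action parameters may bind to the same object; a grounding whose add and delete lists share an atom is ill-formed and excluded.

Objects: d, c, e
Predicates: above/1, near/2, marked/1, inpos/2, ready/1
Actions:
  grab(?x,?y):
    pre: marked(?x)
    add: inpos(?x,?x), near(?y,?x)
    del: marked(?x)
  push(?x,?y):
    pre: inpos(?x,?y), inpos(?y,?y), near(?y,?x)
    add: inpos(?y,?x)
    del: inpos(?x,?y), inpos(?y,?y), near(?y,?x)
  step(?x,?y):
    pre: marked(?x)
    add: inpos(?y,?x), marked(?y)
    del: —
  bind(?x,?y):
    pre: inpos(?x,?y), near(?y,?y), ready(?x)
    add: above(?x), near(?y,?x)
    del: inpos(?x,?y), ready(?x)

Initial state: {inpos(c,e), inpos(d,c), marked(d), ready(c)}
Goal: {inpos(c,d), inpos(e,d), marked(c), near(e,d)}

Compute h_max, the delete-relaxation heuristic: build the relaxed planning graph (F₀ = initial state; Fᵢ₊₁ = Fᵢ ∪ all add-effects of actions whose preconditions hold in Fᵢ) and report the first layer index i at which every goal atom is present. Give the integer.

F0 = init (4 atoms)
F1 = F0 ∪ {inpos(c,d), inpos(d,d), inpos(e,d), marked(c), marked(e), near(c,d), near(d,d), near(e,d)}  (12 atoms)
goal ⊆ F1  ⇒  h_max = 1

1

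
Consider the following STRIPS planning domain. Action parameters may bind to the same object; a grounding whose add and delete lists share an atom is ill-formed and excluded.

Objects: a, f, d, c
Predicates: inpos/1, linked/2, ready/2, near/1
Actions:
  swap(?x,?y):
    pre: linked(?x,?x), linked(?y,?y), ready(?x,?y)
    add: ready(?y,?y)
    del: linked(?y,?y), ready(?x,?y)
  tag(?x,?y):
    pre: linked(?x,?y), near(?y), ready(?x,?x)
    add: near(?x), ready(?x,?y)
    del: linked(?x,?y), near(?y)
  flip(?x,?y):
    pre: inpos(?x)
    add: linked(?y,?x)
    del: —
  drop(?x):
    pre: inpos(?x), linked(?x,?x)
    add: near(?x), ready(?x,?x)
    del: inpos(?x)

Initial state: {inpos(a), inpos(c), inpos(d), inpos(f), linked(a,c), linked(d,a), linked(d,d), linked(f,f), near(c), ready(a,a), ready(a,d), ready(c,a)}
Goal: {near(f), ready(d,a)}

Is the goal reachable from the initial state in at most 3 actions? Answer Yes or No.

1. tag(a,c)  →  {inpos(a), inpos(c), inpos(d), inpos(f), linked(d,a), linked(d,d), linked(f,f), near(a), ready(a,a), ready(a,c), ready(a,d), ready(c,a)}
2. drop(f)  →  {inpos(a), inpos(c), inpos(d), linked(d,a), linked(d,d), linked(f,f), near(a), near(f), ready(a,a), ready(a,c), ready(a,d), ready(c,a), ready(f,f)}
3. drop(d)  →  {inpos(a), inpos(c), linked(d,a), linked(d,d), linked(f,f), near(a), near(d), near(f), ready(a,a), ready(a,c), ready(a,d), ready(c,a), ready(d,d), ready(f,f)}
4. tag(d,a)  →  {inpos(a), inpos(c), linked(d,d), linked(f,f), near(d), near(f), ready(a,a), ready(a,c), ready(a,d), ready(c,a), ready(d,a), ready(d,d), ready(f,f)}
optimal plan length = 4; 4 > 3

No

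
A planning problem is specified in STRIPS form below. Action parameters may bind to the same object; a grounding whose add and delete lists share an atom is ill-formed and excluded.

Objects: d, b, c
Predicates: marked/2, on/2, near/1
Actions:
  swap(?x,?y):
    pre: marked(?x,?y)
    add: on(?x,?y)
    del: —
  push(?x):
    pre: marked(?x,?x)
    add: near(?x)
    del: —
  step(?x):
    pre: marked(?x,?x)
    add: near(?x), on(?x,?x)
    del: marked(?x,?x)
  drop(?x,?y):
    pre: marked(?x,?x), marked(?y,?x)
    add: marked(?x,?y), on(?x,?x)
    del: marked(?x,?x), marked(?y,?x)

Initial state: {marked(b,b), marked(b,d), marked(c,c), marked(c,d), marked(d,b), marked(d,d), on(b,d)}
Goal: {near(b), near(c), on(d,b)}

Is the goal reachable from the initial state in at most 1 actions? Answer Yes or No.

1. swap(d,b)  →  {marked(b,b), marked(b,d), marked(c,c), marked(c,d), marked(d,b), marked(d,d), on(b,d), on(d,b)}
2. push(b)  →  {marked(b,b), marked(b,d), marked(c,c), marked(c,d), marked(d,b), marked(d,d), near(b), on(b,d), on(d,b)}
3. push(c)  →  {marked(b,b), marked(b,d), marked(c,c), marked(c,d), marked(d,b), marked(d,d), near(b), near(c), on(b,d), on(d,b)}
optimal plan length = 3; 3 > 1

No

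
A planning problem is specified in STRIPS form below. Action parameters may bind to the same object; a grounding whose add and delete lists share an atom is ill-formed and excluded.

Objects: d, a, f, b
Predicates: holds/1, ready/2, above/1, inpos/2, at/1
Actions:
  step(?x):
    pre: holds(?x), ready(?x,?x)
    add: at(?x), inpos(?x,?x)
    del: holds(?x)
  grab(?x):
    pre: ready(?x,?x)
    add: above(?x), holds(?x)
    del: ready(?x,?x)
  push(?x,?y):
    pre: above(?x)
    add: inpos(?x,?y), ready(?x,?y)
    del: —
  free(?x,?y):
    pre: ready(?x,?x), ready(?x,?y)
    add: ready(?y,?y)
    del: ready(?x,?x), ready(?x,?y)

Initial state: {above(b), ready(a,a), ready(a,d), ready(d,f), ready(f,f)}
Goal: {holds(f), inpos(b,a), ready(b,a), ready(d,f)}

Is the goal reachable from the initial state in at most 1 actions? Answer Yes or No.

No

1. grab(f)  →  {above(b), above(f), holds(f), ready(a,a), ready(a,d), ready(d,f)}
2. push(b,a)  →  {above(b), above(f), holds(f), inpos(b,a), ready(a,a), ready(a,d), ready(b,a), ready(d,f)}
optimal plan length = 2; 2 > 1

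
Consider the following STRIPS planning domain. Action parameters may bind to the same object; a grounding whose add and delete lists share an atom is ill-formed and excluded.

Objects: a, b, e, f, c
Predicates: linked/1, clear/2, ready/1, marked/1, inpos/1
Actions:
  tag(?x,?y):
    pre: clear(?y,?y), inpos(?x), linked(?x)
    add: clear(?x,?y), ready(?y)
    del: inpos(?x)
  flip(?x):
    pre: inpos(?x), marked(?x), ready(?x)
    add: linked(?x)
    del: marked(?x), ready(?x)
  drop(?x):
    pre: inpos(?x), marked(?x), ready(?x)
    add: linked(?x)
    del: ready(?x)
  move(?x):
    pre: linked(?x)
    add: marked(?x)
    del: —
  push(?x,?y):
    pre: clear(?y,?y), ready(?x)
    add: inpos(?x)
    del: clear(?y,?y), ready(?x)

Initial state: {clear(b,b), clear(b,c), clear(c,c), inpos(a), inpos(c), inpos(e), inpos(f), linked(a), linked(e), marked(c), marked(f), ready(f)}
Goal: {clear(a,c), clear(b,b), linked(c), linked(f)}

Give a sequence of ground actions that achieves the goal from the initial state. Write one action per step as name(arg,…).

tag(a,c); flip(f); flip(c)

1. tag(a,c)  →  {clear(a,c), clear(b,b), clear(b,c), clear(c,c), inpos(c), inpos(e), inpos(f), linked(a), linked(e), marked(c), marked(f), ready(c), ready(f)}
2. flip(f)  →  {clear(a,c), clear(b,b), clear(b,c), clear(c,c), inpos(c), inpos(e), inpos(f), linked(a), linked(e), linked(f), marked(c), ready(c)}
3. flip(c)  →  {clear(a,c), clear(b,b), clear(b,c), clear(c,c), inpos(c), inpos(e), inpos(f), linked(a), linked(c), linked(e), linked(f)}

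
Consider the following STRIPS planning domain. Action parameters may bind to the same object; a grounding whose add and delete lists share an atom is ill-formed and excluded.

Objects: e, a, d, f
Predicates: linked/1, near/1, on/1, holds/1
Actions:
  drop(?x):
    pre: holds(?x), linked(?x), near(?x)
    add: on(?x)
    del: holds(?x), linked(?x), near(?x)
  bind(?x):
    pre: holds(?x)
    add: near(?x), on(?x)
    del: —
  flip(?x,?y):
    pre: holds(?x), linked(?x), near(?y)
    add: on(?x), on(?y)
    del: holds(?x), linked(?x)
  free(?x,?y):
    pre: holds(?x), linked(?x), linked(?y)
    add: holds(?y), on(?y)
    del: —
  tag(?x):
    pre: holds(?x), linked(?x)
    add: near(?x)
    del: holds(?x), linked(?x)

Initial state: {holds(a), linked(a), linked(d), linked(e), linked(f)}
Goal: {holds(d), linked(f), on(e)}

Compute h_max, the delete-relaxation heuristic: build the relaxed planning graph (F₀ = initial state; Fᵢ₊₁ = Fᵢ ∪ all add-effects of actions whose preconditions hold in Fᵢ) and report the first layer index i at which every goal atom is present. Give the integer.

F0 = init (5 atoms)
F1 = F0 ∪ {holds(d), holds(e), holds(f), near(a), on(a), on(d), on(e), on(f)}  (13 atoms)
goal ⊆ F1  ⇒  h_max = 1

1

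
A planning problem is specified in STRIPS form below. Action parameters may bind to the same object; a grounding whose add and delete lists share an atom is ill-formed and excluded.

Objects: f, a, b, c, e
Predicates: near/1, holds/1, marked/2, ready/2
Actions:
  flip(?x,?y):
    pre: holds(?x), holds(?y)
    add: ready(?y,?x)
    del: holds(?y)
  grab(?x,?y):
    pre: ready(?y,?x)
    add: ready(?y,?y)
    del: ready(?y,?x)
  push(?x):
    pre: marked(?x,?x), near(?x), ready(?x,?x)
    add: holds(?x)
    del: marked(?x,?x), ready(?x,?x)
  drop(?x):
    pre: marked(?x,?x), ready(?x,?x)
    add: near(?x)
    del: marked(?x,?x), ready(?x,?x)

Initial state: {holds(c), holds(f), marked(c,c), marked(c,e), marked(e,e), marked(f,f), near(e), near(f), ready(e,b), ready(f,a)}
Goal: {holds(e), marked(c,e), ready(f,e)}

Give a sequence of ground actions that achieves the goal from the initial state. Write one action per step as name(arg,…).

grab(b,e); push(e); flip(e,f)

1. grab(b,e)  →  {holds(c), holds(f), marked(c,c), marked(c,e), marked(e,e), marked(f,f), near(e), near(f), ready(e,e), ready(f,a)}
2. push(e)  →  {holds(c), holds(e), holds(f), marked(c,c), marked(c,e), marked(f,f), near(e), near(f), ready(f,a)}
3. flip(e,f)  →  {holds(c), holds(e), marked(c,c), marked(c,e), marked(f,f), near(e), near(f), ready(f,a), ready(f,e)}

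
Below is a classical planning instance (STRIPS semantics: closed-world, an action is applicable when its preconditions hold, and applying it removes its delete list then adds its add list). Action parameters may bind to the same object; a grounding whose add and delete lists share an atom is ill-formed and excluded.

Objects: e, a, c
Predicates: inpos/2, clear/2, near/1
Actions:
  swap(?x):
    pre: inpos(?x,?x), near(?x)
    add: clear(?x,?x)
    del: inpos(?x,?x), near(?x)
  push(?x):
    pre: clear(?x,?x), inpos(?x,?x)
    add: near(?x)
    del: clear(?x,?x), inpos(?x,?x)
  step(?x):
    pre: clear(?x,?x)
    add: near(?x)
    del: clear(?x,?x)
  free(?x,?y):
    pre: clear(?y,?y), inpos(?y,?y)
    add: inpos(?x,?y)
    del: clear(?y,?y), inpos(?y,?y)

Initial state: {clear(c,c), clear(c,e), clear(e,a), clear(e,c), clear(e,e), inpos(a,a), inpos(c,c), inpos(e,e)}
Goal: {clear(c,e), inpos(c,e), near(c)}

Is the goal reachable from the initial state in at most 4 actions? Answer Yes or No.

1. push(c)  →  {clear(c,e), clear(e,a), clear(e,c), clear(e,e), inpos(a,a), inpos(e,e), near(c)}
2. free(c,e)  →  {clear(c,e), clear(e,a), clear(e,c), inpos(a,a), inpos(c,e), near(c)}
optimal plan length = 2; 2 ≤ 4

Yes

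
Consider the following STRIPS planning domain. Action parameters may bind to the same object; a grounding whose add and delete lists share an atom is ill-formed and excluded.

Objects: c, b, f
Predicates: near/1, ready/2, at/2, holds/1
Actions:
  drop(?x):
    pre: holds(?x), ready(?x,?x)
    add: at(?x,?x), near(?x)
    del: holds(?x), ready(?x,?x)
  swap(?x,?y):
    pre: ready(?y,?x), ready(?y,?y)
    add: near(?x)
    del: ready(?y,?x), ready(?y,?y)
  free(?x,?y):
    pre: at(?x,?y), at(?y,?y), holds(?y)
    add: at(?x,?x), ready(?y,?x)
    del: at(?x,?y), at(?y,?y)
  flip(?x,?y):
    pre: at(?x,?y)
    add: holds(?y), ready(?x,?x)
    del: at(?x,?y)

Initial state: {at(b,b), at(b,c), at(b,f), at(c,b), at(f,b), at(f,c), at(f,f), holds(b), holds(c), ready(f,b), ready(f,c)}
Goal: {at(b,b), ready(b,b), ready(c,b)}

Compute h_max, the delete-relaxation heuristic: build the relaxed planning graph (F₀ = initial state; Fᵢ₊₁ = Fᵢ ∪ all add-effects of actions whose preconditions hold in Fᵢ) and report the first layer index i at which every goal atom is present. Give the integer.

2

F0 = init (11 atoms)
F1 = F0 ∪ {at(c,c), holds(f), ready(b,b), ready(b,c), ready(b,f), ready(c,c), ready(f,f)}  (18 atoms)
F2 = F1 ∪ {near(b), near(c), near(f), ready(c,b), ready(c,f)}  (23 atoms)
goal ⊆ F2  ⇒  h_max = 2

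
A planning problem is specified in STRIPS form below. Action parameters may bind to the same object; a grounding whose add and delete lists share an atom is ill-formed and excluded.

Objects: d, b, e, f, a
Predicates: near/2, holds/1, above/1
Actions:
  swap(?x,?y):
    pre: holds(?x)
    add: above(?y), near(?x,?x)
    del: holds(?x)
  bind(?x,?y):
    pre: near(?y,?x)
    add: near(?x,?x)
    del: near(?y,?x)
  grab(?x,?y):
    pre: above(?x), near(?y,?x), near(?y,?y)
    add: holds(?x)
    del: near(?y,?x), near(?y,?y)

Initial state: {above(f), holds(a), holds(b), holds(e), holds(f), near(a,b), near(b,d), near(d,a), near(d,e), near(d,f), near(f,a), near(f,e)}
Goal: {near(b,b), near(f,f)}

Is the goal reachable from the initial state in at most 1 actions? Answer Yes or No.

No

1. swap(b,d)  →  {above(d), above(f), holds(a), holds(e), holds(f), near(a,b), near(b,b), near(b,d), near(d,a), near(d,e), near(d,f), near(f,a), near(f,e)}
2. swap(f,d)  →  {above(d), above(f), holds(a), holds(e), near(a,b), near(b,b), near(b,d), near(d,a), near(d,e), near(d,f), near(f,a), near(f,e), near(f,f)}
optimal plan length = 2; 2 > 1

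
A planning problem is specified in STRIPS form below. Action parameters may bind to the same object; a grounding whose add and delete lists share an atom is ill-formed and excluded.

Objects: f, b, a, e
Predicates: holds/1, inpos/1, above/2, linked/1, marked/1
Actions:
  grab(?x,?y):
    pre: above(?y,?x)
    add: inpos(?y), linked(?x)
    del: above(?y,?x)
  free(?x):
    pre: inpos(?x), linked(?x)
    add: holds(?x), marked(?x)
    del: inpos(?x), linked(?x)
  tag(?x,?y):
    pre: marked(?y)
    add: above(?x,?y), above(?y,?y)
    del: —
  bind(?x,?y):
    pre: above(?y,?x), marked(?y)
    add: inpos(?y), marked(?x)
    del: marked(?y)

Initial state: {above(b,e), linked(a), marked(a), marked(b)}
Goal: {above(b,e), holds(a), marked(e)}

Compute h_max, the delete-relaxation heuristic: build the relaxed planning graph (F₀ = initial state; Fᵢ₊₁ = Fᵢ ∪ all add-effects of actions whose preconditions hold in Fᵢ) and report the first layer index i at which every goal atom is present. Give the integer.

F0 = init (4 atoms)
F1 = F0 ∪ {above(a,a), above(a,b), above(b,a), above(b,b), above(e,a), above(e,b), above(f,a), above(f,b), inpos(b), linked(e), marked(e)}  (15 atoms)
F2 = F1 ∪ {above(a,e), above(e,e), above(f,e), inpos(a), inpos(e), inpos(f), linked(b)}  (22 atoms)
F3 = F2 ∪ {holds(a), holds(b), holds(e)}  (25 atoms)
goal ⊆ F3  ⇒  h_max = 3

3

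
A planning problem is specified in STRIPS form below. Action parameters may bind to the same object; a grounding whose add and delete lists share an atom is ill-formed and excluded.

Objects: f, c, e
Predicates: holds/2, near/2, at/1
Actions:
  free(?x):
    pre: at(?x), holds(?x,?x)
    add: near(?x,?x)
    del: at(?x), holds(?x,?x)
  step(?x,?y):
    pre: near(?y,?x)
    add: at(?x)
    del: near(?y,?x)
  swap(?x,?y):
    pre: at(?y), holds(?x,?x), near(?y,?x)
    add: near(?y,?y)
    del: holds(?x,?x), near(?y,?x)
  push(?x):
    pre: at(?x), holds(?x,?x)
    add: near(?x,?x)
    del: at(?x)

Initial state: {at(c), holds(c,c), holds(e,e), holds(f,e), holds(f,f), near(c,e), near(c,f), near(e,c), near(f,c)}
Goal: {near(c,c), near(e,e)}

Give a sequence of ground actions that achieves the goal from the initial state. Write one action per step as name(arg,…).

free(c); step(e,c); free(e)

1. free(c)  →  {holds(e,e), holds(f,e), holds(f,f), near(c,c), near(c,e), near(c,f), near(e,c), near(f,c)}
2. step(e,c)  →  {at(e), holds(e,e), holds(f,e), holds(f,f), near(c,c), near(c,f), near(e,c), near(f,c)}
3. free(e)  →  {holds(f,e), holds(f,f), near(c,c), near(c,f), near(e,c), near(e,e), near(f,c)}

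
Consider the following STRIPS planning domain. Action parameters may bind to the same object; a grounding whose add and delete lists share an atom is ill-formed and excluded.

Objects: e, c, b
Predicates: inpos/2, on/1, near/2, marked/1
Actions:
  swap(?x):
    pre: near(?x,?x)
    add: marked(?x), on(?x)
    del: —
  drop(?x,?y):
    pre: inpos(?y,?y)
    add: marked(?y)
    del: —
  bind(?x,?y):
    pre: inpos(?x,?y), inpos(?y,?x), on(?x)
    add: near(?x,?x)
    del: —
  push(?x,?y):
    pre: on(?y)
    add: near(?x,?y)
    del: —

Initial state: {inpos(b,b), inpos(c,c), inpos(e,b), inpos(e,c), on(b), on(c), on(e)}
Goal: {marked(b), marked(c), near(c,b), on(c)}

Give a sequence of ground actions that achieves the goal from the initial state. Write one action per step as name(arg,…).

1. drop(e,c)  →  {inpos(b,b), inpos(c,c), inpos(e,b), inpos(e,c), marked(c), on(b), on(c), on(e)}
2. drop(e,b)  →  {inpos(b,b), inpos(c,c), inpos(e,b), inpos(e,c), marked(b), marked(c), on(b), on(c), on(e)}
3. push(c,b)  →  {inpos(b,b), inpos(c,c), inpos(e,b), inpos(e,c), marked(b), marked(c), near(c,b), on(b), on(c), on(e)}

drop(e,c); drop(e,b); push(c,b)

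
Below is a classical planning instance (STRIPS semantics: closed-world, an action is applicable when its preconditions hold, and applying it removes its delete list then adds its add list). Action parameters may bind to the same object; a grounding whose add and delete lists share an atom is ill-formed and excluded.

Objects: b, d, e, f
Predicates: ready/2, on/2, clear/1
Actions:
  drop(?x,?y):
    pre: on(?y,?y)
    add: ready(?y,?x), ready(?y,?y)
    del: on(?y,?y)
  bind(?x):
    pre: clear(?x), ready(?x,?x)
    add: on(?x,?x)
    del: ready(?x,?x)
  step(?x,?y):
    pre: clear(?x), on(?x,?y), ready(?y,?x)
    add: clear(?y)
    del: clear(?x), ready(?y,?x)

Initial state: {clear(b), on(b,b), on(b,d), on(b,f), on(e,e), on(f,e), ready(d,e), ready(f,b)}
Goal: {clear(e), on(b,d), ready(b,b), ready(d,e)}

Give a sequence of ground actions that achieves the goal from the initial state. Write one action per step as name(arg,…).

1. drop(b,b)  →  {clear(b), on(b,d), on(b,f), on(e,e), on(f,e), ready(b,b), ready(d,e), ready(f,b)}
2. drop(f,e)  →  {clear(b), on(b,d), on(b,f), on(f,e), ready(b,b), ready(d,e), ready(e,e), ready(e,f), ready(f,b)}
3. step(b,f)  →  {clear(f), on(b,d), on(b,f), on(f,e), ready(b,b), ready(d,e), ready(e,e), ready(e,f)}
4. step(f,e)  →  {clear(e), on(b,d), on(b,f), on(f,e), ready(b,b), ready(d,e), ready(e,e)}

drop(b,b); drop(f,e); step(b,f); step(f,e)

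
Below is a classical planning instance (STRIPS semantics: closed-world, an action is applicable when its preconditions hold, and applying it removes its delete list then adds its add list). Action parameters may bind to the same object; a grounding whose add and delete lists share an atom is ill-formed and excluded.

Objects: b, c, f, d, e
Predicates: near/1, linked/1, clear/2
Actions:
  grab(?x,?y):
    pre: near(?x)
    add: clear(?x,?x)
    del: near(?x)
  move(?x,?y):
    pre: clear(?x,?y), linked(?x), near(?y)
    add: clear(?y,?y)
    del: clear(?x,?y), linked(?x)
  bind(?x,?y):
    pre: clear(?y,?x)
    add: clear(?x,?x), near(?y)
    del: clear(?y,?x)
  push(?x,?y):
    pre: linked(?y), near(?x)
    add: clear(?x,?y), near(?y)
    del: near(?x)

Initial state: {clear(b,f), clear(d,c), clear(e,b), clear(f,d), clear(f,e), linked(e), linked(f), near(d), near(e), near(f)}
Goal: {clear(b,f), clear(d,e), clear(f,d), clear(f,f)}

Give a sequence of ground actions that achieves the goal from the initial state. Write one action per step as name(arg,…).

grab(f,b); push(d,e)

1. grab(f,b)  →  {clear(b,f), clear(d,c), clear(e,b), clear(f,d), clear(f,e), clear(f,f), linked(e), linked(f), near(d), near(e)}
2. push(d,e)  →  {clear(b,f), clear(d,c), clear(d,e), clear(e,b), clear(f,d), clear(f,e), clear(f,f), linked(e), linked(f), near(e)}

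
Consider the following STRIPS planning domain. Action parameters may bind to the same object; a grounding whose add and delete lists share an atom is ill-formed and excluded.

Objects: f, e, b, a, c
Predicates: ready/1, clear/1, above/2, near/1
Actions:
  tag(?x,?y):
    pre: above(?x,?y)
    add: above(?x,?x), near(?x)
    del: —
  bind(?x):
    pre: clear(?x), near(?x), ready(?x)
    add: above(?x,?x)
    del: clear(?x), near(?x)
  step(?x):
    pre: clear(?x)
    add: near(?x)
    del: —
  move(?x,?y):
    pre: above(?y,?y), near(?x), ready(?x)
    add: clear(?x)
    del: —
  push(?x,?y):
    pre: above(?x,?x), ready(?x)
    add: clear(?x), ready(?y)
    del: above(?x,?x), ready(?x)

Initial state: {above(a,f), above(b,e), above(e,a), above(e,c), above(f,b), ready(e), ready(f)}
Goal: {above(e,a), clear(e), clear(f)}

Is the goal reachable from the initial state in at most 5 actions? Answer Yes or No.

Yes

1. tag(f,b)  →  {above(a,f), above(b,e), above(e,a), above(e,c), above(f,b), above(f,f), near(f), ready(e), ready(f)}
2. tag(e,a)  →  {above(a,f), above(b,e), above(e,a), above(e,c), above(e,e), above(f,b), above(f,f), near(e), near(f), ready(e), ready(f)}
3. move(f,f)  →  {above(a,f), above(b,e), above(e,a), above(e,c), above(e,e), above(f,b), above(f,f), clear(f), near(e), near(f), ready(e), ready(f)}
4. move(e,f)  →  {above(a,f), above(b,e), above(e,a), above(e,c), above(e,e), above(f,b), above(f,f), clear(e), clear(f), near(e), near(f), ready(e), ready(f)}
optimal plan length = 4; 4 ≤ 5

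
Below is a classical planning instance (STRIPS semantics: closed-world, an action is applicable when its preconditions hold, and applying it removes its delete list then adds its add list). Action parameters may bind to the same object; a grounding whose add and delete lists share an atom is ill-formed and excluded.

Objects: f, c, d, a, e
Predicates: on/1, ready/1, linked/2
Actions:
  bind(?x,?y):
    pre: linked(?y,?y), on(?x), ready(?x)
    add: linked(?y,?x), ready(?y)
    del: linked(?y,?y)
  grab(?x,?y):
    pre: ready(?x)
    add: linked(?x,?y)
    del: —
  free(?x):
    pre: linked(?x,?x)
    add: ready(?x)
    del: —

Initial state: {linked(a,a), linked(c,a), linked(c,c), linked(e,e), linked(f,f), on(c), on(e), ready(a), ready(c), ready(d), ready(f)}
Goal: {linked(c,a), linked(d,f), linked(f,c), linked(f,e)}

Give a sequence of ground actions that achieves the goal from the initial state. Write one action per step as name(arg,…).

bind(c,f); grab(f,e); grab(d,f)

1. bind(c,f)  →  {linked(a,a), linked(c,a), linked(c,c), linked(e,e), linked(f,c), on(c), on(e), ready(a), ready(c), ready(d), ready(f)}
2. grab(f,e)  →  {linked(a,a), linked(c,a), linked(c,c), linked(e,e), linked(f,c), linked(f,e), on(c), on(e), ready(a), ready(c), ready(d), ready(f)}
3. grab(d,f)  →  {linked(a,a), linked(c,a), linked(c,c), linked(d,f), linked(e,e), linked(f,c), linked(f,e), on(c), on(e), ready(a), ready(c), ready(d), ready(f)}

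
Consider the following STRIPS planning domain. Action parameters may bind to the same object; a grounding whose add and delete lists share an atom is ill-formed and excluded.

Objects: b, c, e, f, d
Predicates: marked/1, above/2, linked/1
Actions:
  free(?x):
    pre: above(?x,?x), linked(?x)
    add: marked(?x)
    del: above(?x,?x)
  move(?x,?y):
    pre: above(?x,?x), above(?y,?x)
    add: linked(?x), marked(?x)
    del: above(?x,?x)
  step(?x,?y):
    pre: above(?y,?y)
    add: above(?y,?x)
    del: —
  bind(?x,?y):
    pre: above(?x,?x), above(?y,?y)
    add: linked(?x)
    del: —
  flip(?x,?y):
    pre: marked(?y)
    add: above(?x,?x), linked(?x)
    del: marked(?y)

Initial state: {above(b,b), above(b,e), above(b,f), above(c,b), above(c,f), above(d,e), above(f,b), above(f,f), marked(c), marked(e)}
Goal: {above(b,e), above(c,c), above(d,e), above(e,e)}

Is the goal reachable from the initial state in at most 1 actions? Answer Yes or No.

1. flip(c,c)  →  {above(b,b), above(b,e), above(b,f), above(c,b), above(c,c), above(c,f), above(d,e), above(f,b), above(f,f), linked(c), marked(e)}
2. flip(e,e)  →  {above(b,b), above(b,e), above(b,f), above(c,b), above(c,c), above(c,f), above(d,e), above(e,e), above(f,b), above(f,f), linked(c), linked(e)}
optimal plan length = 2; 2 > 1

No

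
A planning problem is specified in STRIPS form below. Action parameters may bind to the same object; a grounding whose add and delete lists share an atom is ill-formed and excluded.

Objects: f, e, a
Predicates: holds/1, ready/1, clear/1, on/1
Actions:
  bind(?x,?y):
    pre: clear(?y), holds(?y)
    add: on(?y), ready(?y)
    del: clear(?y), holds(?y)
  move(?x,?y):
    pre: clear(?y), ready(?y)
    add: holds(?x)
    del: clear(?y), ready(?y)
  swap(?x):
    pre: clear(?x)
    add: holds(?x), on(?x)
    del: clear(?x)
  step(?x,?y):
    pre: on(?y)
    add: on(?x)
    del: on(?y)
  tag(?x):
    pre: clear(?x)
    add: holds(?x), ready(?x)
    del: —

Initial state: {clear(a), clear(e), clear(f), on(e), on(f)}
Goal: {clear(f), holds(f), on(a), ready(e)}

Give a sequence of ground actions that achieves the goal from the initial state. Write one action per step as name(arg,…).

swap(a); tag(f); tag(e)

1. swap(a)  →  {clear(e), clear(f), holds(a), on(a), on(e), on(f)}
2. tag(f)  →  {clear(e), clear(f), holds(a), holds(f), on(a), on(e), on(f), ready(f)}
3. tag(e)  →  {clear(e), clear(f), holds(a), holds(e), holds(f), on(a), on(e), on(f), ready(e), ready(f)}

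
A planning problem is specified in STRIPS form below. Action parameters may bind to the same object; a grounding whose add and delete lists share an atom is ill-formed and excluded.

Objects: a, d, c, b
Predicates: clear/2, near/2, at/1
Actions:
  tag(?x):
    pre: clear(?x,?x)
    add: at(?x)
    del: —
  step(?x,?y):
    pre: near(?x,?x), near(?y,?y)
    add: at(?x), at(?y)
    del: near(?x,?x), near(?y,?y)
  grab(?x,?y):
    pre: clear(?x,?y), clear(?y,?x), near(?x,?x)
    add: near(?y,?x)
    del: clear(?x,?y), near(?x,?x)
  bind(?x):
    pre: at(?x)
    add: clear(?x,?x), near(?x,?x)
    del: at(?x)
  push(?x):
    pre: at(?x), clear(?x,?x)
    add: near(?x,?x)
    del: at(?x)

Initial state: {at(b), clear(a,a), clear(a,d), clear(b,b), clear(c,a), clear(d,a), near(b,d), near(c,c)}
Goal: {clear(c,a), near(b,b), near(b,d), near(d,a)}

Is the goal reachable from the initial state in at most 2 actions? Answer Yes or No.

1. tag(a)  →  {at(a), at(b), clear(a,a), clear(a,d), clear(b,b), clear(c,a), clear(d,a), near(b,d), near(c,c)}
2. bind(a)  →  {at(b), clear(a,a), clear(a,d), clear(b,b), clear(c,a), clear(d,a), near(a,a), near(b,d), near(c,c)}
3. grab(a,d)  →  {at(b), clear(a,a), clear(b,b), clear(c,a), clear(d,a), near(b,d), near(c,c), near(d,a)}
4. bind(b)  →  {clear(a,a), clear(b,b), clear(c,a), clear(d,a), near(b,b), near(b,d), near(c,c), near(d,a)}
optimal plan length = 4; 4 > 2

No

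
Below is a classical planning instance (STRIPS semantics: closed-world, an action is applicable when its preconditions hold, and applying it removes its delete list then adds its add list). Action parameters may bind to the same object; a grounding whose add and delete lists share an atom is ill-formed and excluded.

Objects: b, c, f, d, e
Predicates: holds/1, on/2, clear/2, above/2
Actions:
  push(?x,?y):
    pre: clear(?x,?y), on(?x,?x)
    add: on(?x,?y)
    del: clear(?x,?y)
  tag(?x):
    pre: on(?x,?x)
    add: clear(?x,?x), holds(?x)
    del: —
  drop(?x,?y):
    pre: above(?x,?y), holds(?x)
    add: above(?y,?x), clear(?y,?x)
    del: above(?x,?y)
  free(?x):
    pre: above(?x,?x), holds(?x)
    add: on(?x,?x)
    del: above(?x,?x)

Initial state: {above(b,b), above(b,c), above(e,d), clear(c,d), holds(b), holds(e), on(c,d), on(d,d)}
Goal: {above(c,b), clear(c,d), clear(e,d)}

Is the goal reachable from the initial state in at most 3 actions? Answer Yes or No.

1. tag(d)  →  {above(b,b), above(b,c), above(e,d), clear(c,d), clear(d,d), holds(b), holds(d), holds(e), on(c,d), on(d,d)}
2. drop(b,c)  →  {above(b,b), above(c,b), above(e,d), clear(c,b), clear(c,d), clear(d,d), holds(b), holds(d), holds(e), on(c,d), on(d,d)}
3. drop(e,d)  →  {above(b,b), above(c,b), above(d,e), clear(c,b), clear(c,d), clear(d,d), clear(d,e), holds(b), holds(d), holds(e), on(c,d), on(d,d)}
4. drop(d,e)  →  {above(b,b), above(c,b), above(e,d), clear(c,b), clear(c,d), clear(d,d), clear(d,e), clear(e,d), holds(b), holds(d), holds(e), on(c,d), on(d,d)}
optimal plan length = 4; 4 > 3

No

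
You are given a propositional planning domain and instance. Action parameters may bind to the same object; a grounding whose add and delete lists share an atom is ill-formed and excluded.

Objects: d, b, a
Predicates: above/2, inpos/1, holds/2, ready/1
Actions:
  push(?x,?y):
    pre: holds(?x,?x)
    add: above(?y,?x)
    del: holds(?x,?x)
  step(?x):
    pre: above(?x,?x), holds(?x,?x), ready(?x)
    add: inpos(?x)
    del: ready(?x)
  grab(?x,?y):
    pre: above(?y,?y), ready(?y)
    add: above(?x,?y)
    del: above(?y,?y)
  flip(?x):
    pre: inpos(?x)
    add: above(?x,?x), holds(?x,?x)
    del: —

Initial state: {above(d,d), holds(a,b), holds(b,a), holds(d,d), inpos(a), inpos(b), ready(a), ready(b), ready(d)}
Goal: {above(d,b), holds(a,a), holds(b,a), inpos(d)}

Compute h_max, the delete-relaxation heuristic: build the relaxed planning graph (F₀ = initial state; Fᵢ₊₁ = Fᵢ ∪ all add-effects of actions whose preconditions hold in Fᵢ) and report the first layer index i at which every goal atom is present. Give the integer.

2

F0 = init (9 atoms)
F1 = F0 ∪ {above(a,a), above(a,d), above(b,b), above(b,d), holds(a,a), holds(b,b), inpos(d)}  (16 atoms)
F2 = F1 ∪ {above(a,b), above(b,a), above(d,a), above(d,b)}  (20 atoms)
goal ⊆ F2  ⇒  h_max = 2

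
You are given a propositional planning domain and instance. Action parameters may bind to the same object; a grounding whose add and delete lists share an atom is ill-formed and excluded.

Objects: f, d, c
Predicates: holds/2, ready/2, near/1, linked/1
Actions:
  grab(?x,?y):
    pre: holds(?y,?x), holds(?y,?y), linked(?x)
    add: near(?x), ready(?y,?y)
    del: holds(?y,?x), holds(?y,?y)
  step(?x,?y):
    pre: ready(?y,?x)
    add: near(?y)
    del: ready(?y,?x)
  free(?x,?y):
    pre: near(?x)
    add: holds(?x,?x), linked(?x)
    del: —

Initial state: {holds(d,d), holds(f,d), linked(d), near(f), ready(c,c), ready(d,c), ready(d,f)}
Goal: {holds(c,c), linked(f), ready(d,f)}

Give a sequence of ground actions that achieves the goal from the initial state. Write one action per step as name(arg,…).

step(c,c); free(f,f); free(c,f)

1. step(c,c)  →  {holds(d,d), holds(f,d), linked(d), near(c), near(f), ready(d,c), ready(d,f)}
2. free(f,f)  →  {holds(d,d), holds(f,d), holds(f,f), linked(d), linked(f), near(c), near(f), ready(d,c), ready(d,f)}
3. free(c,f)  →  {holds(c,c), holds(d,d), holds(f,d), holds(f,f), linked(c), linked(d), linked(f), near(c), near(f), ready(d,c), ready(d,f)}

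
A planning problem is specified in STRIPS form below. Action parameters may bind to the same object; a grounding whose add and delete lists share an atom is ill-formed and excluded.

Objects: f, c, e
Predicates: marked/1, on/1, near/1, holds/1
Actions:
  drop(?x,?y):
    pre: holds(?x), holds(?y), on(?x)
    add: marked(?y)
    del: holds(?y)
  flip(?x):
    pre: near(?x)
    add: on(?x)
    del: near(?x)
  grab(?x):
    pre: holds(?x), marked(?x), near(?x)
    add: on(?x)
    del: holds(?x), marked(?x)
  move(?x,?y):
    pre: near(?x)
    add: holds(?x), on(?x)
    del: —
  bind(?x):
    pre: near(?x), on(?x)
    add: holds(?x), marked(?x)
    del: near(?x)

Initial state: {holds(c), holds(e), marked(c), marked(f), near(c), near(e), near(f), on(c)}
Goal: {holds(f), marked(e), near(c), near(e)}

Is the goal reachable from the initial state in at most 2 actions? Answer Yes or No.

1. drop(c,e)  →  {holds(c), marked(c), marked(e), marked(f), near(c), near(e), near(f), on(c)}
2. move(f,f)  →  {holds(c), holds(f), marked(c), marked(e), marked(f), near(c), near(e), near(f), on(c), on(f)}
optimal plan length = 2; 2 ≤ 2

Yes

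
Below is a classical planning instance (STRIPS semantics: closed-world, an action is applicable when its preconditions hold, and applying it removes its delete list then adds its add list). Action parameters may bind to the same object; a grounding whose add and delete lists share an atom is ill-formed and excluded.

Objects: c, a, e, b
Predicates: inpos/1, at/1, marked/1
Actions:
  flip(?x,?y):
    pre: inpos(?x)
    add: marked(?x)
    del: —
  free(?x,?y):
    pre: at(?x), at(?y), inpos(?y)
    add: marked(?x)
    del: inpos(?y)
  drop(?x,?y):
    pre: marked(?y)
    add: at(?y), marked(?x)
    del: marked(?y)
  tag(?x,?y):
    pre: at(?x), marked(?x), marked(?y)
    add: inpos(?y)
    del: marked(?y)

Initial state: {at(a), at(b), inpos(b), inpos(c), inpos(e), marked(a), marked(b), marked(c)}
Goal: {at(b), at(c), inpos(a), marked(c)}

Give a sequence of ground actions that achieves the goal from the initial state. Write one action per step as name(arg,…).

drop(a,c); flip(c,c); tag(c,a)

1. drop(a,c)  →  {at(a), at(b), at(c), inpos(b), inpos(c), inpos(e), marked(a), marked(b)}
2. flip(c,c)  →  {at(a), at(b), at(c), inpos(b), inpos(c), inpos(e), marked(a), marked(b), marked(c)}
3. tag(c,a)  →  {at(a), at(b), at(c), inpos(a), inpos(b), inpos(c), inpos(e), marked(b), marked(c)}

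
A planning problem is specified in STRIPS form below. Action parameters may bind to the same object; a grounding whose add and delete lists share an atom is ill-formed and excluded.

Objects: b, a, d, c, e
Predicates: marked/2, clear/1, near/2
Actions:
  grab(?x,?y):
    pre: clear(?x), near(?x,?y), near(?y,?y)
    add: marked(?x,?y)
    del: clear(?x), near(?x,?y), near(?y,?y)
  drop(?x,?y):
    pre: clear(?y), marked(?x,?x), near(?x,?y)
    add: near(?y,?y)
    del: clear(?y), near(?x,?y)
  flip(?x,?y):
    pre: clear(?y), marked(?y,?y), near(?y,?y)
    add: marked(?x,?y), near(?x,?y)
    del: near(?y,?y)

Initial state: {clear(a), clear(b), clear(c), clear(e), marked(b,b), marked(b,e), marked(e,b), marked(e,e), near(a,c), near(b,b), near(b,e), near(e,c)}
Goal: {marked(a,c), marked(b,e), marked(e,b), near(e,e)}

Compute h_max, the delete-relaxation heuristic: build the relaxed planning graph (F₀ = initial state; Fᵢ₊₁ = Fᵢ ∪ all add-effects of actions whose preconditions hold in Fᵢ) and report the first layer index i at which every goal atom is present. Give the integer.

F0 = init (12 atoms)
F1 = F0 ∪ {marked(a,b), marked(c,b), marked(d,b), near(a,b), near(c,b), near(c,c), near(d,b), near(e,b), near(e,e)}  (21 atoms)
F2 = F1 ∪ {marked(a,c), marked(a,e), marked(c,c), marked(c,e), marked(d,e), marked(e,c), near(a,e), near(c,e), near(d,e)}  (30 atoms)
goal ⊆ F2  ⇒  h_max = 2

2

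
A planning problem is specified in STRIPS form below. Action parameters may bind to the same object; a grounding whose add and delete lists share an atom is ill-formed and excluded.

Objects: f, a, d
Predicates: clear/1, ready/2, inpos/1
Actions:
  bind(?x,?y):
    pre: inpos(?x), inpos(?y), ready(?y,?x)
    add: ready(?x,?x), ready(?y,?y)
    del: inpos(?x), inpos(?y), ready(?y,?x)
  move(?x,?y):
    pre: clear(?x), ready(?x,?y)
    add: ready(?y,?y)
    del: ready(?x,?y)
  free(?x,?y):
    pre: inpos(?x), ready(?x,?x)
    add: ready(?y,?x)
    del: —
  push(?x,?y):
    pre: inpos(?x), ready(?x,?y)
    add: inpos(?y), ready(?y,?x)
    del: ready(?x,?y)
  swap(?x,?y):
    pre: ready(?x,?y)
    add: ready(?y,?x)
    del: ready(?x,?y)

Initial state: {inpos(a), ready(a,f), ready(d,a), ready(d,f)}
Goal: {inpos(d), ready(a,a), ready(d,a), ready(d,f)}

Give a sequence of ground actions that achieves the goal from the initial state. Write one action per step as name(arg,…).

1. push(a,f)  →  {inpos(a), inpos(f), ready(d,a), ready(d,f), ready(f,a)}
2. swap(d,f)  →  {inpos(a), inpos(f), ready(d,a), ready(f,a), ready(f,d)}
3. push(f,d)  →  {inpos(a), inpos(d), inpos(f), ready(d,a), ready(d,f), ready(f,a)}
4. bind(a,f)  →  {inpos(d), ready(a,a), ready(d,a), ready(d,f), ready(f,f)}

push(a,f); swap(d,f); push(f,d); bind(a,f)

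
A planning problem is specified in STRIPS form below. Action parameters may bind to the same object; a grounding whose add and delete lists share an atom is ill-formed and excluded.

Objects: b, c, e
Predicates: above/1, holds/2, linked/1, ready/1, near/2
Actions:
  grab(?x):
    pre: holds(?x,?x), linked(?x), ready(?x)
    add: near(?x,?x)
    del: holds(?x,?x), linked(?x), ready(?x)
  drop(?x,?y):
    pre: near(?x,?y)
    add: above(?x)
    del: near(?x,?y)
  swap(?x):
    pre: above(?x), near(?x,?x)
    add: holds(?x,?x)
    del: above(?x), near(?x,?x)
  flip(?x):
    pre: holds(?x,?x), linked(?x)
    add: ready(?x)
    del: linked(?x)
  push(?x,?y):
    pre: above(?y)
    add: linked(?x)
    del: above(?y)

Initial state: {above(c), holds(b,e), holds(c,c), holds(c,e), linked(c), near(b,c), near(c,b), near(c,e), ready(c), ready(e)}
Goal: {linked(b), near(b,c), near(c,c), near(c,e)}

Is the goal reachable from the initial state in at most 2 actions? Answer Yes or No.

1. grab(c)  →  {above(c), holds(b,e), holds(c,e), near(b,c), near(c,b), near(c,c), near(c,e), ready(e)}
2. push(b,c)  →  {holds(b,e), holds(c,e), linked(b), near(b,c), near(c,b), near(c,c), near(c,e), ready(e)}
optimal plan length = 2; 2 ≤ 2

Yes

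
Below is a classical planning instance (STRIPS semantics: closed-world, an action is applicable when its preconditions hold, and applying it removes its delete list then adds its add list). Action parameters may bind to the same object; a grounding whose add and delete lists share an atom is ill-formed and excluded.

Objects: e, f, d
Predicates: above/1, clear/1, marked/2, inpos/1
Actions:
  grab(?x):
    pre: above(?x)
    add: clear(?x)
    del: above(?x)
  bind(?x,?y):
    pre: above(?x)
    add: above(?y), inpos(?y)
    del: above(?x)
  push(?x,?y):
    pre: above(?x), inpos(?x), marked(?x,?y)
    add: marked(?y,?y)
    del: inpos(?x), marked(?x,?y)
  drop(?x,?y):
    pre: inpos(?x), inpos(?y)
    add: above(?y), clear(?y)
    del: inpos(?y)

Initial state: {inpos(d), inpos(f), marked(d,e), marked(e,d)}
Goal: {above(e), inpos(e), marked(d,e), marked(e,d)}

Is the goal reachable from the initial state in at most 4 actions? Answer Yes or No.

Yes

1. drop(f,f)  →  {above(f), clear(f), inpos(d), marked(d,e), marked(e,d)}
2. bind(f,e)  →  {above(e), clear(f), inpos(d), inpos(e), marked(d,e), marked(e,d)}
optimal plan length = 2; 2 ≤ 4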